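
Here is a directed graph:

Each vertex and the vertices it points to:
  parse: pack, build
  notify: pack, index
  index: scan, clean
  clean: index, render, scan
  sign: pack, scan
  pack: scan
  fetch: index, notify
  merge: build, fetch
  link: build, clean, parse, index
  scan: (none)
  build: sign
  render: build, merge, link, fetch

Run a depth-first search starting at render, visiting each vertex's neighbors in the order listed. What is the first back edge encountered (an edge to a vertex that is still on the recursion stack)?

clean→index

DFS from render (visiting each vertex's neighbors in the order listed); mark gray on enter, black on exit:
render gray
  build gray
    sign gray
      pack gray
        scan gray
        scan black
      pack black
      sign→scan: scan black — skip
    sign black
  build black
  merge gray
    merge→build: build black — skip
    fetch gray
      index gray
        index→scan: scan black — skip
        clean gray
          clean→index: index is gray → back edge
First back edge: clean → index.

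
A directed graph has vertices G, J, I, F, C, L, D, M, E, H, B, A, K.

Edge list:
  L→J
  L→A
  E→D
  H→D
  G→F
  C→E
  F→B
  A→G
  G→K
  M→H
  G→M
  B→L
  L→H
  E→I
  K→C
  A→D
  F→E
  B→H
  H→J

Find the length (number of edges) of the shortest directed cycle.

5

For each vertex v, BFS finds the shortest path from v back to v.
The shortest such closed walk is G → F → B → L → A → G, length 5.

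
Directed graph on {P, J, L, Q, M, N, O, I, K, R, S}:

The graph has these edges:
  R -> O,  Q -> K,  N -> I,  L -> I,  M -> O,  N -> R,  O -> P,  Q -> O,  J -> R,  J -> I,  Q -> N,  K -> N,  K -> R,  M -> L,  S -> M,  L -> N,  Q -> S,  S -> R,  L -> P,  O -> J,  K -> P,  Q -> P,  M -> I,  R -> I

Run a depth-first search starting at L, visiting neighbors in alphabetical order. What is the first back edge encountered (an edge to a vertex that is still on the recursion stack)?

J->R

DFS from L (visiting neighbors in alphabetical order); mark gray on enter, black on exit:
L gray
  I gray
  I black
  N gray
    N→I: I black — skip
    R gray
      R→I: I black — skip
      O gray
        J gray
          J→I: I black — skip
          J→R: R is gray → back edge
First back edge: J → R.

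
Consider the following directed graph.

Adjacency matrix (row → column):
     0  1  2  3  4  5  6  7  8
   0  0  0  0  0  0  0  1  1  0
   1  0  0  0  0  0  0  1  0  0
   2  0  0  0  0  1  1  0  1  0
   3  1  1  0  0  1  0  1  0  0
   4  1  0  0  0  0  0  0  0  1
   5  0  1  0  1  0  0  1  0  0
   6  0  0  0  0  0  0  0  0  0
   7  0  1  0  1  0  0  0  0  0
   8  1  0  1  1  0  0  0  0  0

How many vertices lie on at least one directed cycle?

7

A vertex is on a directed cycle iff it belongs to a strongly connected component of size ≥ 2 (or has a self-loop).
The vertices on cycles are {0, 2, 3, 4, 5, 7, 8} — 7 in total.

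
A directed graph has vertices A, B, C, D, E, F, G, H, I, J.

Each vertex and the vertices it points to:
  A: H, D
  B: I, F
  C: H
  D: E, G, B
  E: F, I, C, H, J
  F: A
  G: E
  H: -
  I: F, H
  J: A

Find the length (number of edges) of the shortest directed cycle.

For each vertex v, BFS finds the shortest path from v back to v.
The shortest such closed walk is D → B → F → A → D, length 4.

4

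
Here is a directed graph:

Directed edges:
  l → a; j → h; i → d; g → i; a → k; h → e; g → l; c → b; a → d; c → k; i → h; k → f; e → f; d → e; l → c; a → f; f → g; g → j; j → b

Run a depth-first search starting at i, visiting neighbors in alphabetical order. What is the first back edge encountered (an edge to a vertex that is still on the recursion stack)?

g→i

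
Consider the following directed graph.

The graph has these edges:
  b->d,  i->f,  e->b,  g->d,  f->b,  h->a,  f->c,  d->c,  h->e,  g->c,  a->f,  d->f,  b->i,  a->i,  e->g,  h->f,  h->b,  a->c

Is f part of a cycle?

f is on a cycle iff f can reach itself via ≥1 edge.
f → b → i → f — yes.

Yes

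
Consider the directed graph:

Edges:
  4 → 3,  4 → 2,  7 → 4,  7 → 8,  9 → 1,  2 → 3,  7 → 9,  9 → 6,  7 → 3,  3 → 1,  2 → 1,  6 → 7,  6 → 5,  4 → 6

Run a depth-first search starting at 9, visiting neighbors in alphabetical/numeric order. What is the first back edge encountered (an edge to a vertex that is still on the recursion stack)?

DFS from 9 (visiting neighbors in alphabetical/numeric order); mark gray on enter, black on exit:
9 gray
  1 gray
  1 black
  6 gray
    5 gray
    5 black
    7 gray
      3 gray
        3→1: 1 black — skip
      3 black
      4 gray
        2 gray
          2→1: 1 black — skip
          2→3: 3 black — skip
        2 black
        4→3: 3 black — skip
        4→6: 6 is gray → back edge
First back edge: 4 → 6.

4->6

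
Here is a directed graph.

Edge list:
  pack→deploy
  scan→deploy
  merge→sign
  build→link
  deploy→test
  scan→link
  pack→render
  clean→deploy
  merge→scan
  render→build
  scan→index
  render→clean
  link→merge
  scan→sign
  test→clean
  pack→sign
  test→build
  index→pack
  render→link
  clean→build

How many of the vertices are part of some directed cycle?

A vertex is on a directed cycle iff it belongs to a strongly connected component of size ≥ 2 (or has a self-loop).
The vertices on cycles are {link, pack, scan, test, build, clean, index, merge, deploy, render} — 10 in total.

10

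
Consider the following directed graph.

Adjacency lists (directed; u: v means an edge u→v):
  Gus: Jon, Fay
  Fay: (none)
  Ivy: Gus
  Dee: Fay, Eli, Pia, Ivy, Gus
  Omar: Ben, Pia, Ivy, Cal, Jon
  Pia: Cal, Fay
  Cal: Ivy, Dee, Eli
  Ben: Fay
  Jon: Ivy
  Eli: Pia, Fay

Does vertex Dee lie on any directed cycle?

Dee is on a cycle iff Dee can reach itself via ≥1 edge.
Dee → Pia → Cal → Dee — yes.

Yes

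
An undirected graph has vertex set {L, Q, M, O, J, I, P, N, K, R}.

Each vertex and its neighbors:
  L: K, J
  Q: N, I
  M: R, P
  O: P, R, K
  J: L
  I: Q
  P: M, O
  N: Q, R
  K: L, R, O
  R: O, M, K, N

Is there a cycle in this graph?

Yes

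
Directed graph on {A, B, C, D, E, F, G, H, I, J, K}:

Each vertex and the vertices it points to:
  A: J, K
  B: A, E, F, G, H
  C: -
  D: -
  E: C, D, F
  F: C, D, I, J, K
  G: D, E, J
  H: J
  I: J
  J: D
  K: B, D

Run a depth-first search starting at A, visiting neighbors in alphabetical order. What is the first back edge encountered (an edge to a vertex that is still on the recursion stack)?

B→A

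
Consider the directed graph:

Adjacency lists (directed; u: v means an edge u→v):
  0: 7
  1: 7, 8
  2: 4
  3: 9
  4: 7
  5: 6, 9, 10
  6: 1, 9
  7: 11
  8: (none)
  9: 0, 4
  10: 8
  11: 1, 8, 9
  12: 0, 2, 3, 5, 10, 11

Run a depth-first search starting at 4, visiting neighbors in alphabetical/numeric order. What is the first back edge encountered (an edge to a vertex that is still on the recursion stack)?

DFS from 4 (visiting neighbors in alphabetical/numeric order); mark gray on enter, black on exit:
4 gray
  7 gray
    11 gray
      1 gray
        1→7: 7 is gray → back edge
First back edge: 1 → 7.

1->7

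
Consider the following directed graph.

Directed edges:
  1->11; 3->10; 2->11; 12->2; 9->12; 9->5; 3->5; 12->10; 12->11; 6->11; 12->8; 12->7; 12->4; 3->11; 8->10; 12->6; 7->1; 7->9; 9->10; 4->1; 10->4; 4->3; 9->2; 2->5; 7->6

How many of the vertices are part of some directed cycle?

6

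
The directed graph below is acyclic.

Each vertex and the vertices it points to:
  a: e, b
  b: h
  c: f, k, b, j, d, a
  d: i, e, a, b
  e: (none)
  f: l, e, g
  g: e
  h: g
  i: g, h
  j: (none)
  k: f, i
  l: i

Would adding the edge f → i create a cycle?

No

Adding f→i creates a cycle iff i can already reach f.
Explore from i: no path reaches f. The graph stays acyclic.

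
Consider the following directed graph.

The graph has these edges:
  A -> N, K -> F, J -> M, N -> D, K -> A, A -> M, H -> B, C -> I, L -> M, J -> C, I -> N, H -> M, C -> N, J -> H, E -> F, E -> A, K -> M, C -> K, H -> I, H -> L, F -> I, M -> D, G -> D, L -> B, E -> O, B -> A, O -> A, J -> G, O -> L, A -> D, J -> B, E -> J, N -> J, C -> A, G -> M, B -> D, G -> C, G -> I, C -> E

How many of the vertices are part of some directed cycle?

A vertex is on a directed cycle iff it belongs to a strongly connected component of size ≥ 2 (or has a self-loop).
The vertices on cycles are {A, B, C, E, F, G, H, I, J, K, L, N, O} — 13 in total.

13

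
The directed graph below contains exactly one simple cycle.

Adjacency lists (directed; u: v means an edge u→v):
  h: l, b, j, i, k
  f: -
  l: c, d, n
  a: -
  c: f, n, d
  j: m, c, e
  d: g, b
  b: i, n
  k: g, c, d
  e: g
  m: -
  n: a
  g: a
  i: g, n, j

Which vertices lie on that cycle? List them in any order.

b, c, d, i, j

DFS with gray/black marking from b:
b gray
  i gray
    g gray
      a gray
      a black
    g black
    n gray
      n→a: a black — skip
    n black
    j gray
      m gray
      m black
      c gray
        f gray
        f black
        c→n: n black — skip
        d gray
          d→g: g black — skip
          d→b: b is gray → back edge
Back edge closes the cycle b → i → j → c → d → b; its vertices are {b, c, d, i, j}.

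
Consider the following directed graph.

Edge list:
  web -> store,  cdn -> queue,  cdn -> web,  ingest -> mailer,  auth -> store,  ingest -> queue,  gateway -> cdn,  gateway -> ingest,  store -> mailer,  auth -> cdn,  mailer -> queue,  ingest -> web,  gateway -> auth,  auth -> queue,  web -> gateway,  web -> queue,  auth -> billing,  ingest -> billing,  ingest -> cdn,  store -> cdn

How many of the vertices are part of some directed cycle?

6

A vertex is on a directed cycle iff it belongs to a strongly connected component of size ≥ 2 (or has a self-loop).
The vertices on cycles are {cdn, web, auth, store, ingest, gateway} — 6 in total.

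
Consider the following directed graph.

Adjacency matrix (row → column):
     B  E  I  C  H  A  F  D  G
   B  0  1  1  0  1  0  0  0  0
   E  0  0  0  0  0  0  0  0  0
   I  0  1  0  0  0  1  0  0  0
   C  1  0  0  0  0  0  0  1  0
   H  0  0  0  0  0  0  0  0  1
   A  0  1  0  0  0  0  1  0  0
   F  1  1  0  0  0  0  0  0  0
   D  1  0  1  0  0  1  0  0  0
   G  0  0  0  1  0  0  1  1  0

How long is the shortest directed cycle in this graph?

4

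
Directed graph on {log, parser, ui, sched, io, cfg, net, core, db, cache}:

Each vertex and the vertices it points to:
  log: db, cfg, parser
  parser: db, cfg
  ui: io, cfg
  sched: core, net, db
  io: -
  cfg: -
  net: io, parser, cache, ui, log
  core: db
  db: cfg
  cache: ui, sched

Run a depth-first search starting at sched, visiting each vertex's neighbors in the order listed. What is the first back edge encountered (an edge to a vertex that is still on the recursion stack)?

cache->sched

DFS from sched (visiting each vertex's neighbors in the order listed); mark gray on enter, black on exit:
sched gray
  core gray
    db gray
      cfg gray
      cfg black
    db black
  core black
  net gray
    io gray
    io black
    parser gray
      parser→db: db black — skip
      parser→cfg: cfg black — skip
    parser black
    cache gray
      ui gray
        ui→io: io black — skip
        ui→cfg: cfg black — skip
      ui black
      cache→sched: sched is gray → back edge
First back edge: cache → sched.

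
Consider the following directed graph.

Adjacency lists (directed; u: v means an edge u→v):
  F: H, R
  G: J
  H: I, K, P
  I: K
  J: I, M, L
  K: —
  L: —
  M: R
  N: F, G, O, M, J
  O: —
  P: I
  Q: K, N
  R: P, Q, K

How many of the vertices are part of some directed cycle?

7

A vertex is on a directed cycle iff it belongs to a strongly connected component of size ≥ 2 (or has a self-loop).
The vertices on cycles are {F, G, J, M, N, Q, R} — 7 in total.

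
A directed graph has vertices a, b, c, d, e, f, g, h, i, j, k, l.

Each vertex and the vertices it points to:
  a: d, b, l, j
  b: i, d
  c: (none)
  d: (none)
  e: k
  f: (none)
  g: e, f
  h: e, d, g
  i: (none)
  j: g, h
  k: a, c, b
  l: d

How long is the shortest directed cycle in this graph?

For each vertex v, BFS finds the shortest path from v back to v.
The shortest such closed walk is k → a → j → g → e → k, length 5.

5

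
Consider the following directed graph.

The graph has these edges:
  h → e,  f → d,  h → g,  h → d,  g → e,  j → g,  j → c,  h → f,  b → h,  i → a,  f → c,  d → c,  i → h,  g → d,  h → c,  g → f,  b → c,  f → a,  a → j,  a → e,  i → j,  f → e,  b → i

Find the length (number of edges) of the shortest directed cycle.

4

For each vertex v, BFS finds the shortest path from v back to v.
The shortest such closed walk is j → g → f → a → j, length 4.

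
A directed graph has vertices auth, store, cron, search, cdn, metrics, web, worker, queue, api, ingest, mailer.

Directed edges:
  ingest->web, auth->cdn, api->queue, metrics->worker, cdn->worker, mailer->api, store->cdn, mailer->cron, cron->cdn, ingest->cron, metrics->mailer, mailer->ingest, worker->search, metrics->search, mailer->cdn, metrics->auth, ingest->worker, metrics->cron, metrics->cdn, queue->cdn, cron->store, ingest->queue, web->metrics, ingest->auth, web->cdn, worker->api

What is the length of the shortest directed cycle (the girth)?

For each vertex v, BFS finds the shortest path from v back to v.
The shortest such closed walk is metrics → mailer → ingest → web → metrics, length 4.

4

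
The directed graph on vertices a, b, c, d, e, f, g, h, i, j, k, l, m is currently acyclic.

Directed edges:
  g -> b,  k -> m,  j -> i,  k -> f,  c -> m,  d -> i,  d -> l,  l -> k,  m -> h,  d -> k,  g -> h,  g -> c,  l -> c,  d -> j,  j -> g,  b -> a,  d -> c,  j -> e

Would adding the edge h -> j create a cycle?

Yes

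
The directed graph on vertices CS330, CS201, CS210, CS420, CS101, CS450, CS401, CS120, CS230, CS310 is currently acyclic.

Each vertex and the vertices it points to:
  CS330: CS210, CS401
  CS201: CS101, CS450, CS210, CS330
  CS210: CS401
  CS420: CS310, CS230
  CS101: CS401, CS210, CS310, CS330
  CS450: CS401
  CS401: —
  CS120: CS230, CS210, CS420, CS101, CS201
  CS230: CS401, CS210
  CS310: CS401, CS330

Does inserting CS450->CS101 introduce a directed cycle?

No

Adding CS450→CS101 creates a cycle iff CS101 can already reach CS450.
Explore from CS101: no path reaches CS450. The graph stays acyclic.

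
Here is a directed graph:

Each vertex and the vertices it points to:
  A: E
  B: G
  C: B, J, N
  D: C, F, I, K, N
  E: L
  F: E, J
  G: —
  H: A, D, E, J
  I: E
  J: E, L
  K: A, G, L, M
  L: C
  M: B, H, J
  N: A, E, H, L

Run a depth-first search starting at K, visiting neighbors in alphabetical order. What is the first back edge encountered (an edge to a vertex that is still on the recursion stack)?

J->E

DFS from K (visiting neighbors in alphabetical order); mark gray on enter, black on exit:
K gray
  A gray
    E gray
      L gray
        C gray
          B gray
            G gray
            G black
          B black
          J gray
            J→E: E is gray → back edge
First back edge: J → E.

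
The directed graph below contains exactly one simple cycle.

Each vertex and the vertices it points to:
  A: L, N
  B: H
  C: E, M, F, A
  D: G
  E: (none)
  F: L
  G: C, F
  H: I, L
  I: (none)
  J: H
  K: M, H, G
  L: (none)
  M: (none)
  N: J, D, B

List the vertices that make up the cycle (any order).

A, C, D, G, N

DFS with gray/black marking from G:
G gray
  C gray
    E gray
    E black
    M gray
    M black
    F gray
      L gray
      L black
    F black
    A gray
      A→L: L black — skip
      N gray
        J gray
          H gray
            I gray
            I black
            H→L: L black — skip
          H black
        J black
        D gray
          D→G: G is gray → back edge
Back edge closes the cycle G → C → A → N → D → G; its vertices are {A, C, D, G, N}.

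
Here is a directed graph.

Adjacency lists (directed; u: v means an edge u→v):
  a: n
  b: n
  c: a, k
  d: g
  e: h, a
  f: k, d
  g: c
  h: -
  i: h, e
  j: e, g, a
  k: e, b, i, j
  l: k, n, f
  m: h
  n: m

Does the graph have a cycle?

Yes

DFS with white/gray/black marking, starting from a:
a gray
  n gray
    m gray
      h gray
      h black
    m black
  n black
a black
b gray
  b→n: n black — skip
b black
c gray
  c→a: a black — skip
  k gray
    e gray
      e→h: h black — skip
      e→a: a black — skip
    e black
    k→b: b black — skip
    i gray
      i→h: h black — skip
      i→e: e black — skip
    i black
    j gray
      j→e: e black — skip
      g gray
        g→c: c is gray → back edge
Back edge found, so a cycle exists: c → k → j → g → c.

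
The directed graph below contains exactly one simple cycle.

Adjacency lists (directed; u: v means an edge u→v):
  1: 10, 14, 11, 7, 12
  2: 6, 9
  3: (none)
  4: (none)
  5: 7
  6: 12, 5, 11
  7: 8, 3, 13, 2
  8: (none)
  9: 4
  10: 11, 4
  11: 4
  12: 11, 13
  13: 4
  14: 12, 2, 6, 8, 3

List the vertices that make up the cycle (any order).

2, 5, 6, 7

DFS with gray/black marking from 7:
7 gray
  8 gray
  8 black
  3 gray
  3 black
  13 gray
    4 gray
    4 black
  13 black
  2 gray
    6 gray
      12 gray
        11 gray
          11→4: 4 black — skip
        11 black
        12→13: 13 black — skip
      12 black
      5 gray
        5→7: 7 is gray → back edge
Back edge closes the cycle 7 → 2 → 6 → 5 → 7; its vertices are {2, 5, 6, 7}.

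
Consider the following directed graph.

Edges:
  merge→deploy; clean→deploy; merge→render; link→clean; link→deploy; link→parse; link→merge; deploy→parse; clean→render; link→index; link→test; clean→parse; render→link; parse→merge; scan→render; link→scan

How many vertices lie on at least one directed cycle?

A vertex is on a directed cycle iff it belongs to a strongly connected component of size ≥ 2 (or has a self-loop).
The vertices on cycles are {link, scan, clean, merge, parse, deploy, render} — 7 in total.

7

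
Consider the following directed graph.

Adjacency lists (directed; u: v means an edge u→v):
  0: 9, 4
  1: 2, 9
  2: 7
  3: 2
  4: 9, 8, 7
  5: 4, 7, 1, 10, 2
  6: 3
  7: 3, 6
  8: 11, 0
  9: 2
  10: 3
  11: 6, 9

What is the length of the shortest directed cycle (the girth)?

3

For each vertex v, BFS finds the shortest path from v back to v.
The shortest such closed walk is 4 → 8 → 0 → 4, length 3.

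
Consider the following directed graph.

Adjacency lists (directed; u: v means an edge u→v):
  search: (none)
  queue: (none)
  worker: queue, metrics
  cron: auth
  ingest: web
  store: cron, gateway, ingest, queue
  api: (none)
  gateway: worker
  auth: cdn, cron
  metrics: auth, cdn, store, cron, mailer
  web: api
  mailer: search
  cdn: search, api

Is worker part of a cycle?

Yes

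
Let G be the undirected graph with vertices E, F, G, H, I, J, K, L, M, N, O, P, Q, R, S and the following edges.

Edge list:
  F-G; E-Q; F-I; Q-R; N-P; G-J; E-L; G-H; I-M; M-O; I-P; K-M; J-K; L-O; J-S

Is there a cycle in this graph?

DFS, tracking each vertex's parent; an edge to a visited non-parent vertex closes a cycle.
Start from S:
visit S (parent –)
  visit J (parent S)
    visit G (parent J)
      visit F (parent G)
        F–G: parent, skip
        visit I (parent F)
          I–F: parent, skip
          visit M (parent I)
            M–I: parent, skip
            visit K (parent M)
              K–J: J visited and ≠ parent → cycle
Cycle: J – G – F – I – M – K – J.

Yes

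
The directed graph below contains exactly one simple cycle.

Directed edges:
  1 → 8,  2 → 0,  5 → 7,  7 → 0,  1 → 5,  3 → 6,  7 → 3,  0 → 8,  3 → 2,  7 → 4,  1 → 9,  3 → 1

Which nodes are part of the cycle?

1, 3, 5, 7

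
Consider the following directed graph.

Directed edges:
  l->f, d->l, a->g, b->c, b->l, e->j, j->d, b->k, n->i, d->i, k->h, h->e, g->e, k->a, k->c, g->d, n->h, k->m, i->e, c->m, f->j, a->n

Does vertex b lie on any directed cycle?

b lies on a cycle iff there is a path from b back to itself.
Exploring from b, it never reaches itself; equivalently, its strongly connected component is a singleton.

No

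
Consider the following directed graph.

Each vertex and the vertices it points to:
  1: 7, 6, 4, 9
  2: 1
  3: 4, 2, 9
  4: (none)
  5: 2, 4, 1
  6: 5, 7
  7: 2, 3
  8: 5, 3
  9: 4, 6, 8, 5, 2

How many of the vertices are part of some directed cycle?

8

A vertex is on a directed cycle iff it belongs to a strongly connected component of size ≥ 2 (or has a self-loop).
The vertices on cycles are {1, 2, 3, 5, 6, 7, 8, 9} — 8 in total.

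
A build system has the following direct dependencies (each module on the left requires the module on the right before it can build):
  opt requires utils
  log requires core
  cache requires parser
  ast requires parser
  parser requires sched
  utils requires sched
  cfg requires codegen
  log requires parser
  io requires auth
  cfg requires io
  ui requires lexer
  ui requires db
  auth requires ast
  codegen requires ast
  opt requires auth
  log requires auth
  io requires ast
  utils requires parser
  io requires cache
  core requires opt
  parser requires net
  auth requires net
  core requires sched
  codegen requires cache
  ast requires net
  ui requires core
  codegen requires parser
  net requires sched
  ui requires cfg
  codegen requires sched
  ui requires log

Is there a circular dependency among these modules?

No

DFS with white/gray/black marking, starting from io:
io gray
  cache gray
    parser gray
      sched gray
      sched black
      net gray
        net→sched: sched black — skip
      net black
    parser black
  cache black
  ast gray
    ast→parser: parser black — skip
    ast→net: net black — skip
  ast black
  auth gray
    auth→net: net black — skip
    auth→ast: ast black — skip
  auth black
io black
db gray
db black
codegen gray
  codegen→cache: cache black — skip
  codegen→sched: sched black — skip
  codegen→ast: ast black — skip
  codegen→parser: parser black — skip
codegen black
opt gray
  opt→auth: auth black — skip
  utils gray
    utils→sched: sched black — skip
    utils→parser: parser black — skip
  utils black
opt black
core gray
  core→opt: opt black — skip
  core→sched: sched black — skip
core black
cfg gray
  cfg→codegen: codegen black — skip
  cfg→io: io black — skip
cfg black
lexer gray
lexer black
ui gray
  ui→core: core black — skip
  ui→db: db black — skip
  log gray
    log→core: core black — skip
    log→parser: parser black — skip
    log→auth: auth black — skip
  log black
  ui→lexer: lexer black — skip
  ui→cfg: cfg black — skip
ui black
Every edge goes to a white or black vertex — no back edge, so the graph is acyclic.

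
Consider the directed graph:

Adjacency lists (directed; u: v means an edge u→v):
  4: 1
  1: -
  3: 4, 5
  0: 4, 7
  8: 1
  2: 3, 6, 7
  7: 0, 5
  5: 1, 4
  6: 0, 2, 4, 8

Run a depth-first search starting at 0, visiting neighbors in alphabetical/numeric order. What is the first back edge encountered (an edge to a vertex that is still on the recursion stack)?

7->0

DFS from 0 (visiting neighbors in alphabetical/numeric order); mark gray on enter, black on exit:
0 gray
  4 gray
    1 gray
    1 black
  4 black
  7 gray
    7→0: 0 is gray → back edge
First back edge: 7 → 0.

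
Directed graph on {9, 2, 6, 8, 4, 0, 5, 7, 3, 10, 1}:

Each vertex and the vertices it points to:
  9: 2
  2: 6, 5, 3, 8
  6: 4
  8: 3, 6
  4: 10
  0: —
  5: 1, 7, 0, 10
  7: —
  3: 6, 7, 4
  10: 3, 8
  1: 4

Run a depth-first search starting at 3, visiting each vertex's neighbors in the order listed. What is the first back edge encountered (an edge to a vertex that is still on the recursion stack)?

10->3

DFS from 3 (visiting each vertex's neighbors in the order listed); mark gray on enter, black on exit:
3 gray
  6 gray
    4 gray
      10 gray
        10→3: 3 is gray → back edge
First back edge: 10 → 3.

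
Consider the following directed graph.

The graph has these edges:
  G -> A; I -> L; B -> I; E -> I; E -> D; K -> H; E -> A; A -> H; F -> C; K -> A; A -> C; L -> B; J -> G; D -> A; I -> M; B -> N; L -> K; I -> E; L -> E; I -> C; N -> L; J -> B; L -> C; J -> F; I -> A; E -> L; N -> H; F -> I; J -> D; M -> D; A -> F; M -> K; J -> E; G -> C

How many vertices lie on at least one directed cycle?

10

A vertex is on a directed cycle iff it belongs to a strongly connected component of size ≥ 2 (or has a self-loop).
The vertices on cycles are {A, B, D, E, F, I, K, L, M, N} — 10 in total.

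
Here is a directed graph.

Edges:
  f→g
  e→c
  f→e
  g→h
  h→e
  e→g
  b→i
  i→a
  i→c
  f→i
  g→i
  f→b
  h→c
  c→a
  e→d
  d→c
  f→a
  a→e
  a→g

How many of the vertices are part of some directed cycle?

7

A vertex is on a directed cycle iff it belongs to a strongly connected component of size ≥ 2 (or has a self-loop).
The vertices on cycles are {a, c, d, e, g, h, i} — 7 in total.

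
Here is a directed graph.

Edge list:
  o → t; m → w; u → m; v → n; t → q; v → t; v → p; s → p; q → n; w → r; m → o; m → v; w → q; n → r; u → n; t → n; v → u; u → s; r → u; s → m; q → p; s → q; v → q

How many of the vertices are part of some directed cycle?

10

A vertex is on a directed cycle iff it belongs to a strongly connected component of size ≥ 2 (or has a self-loop).
The vertices on cycles are {m, n, o, q, r, s, t, u, v, w} — 10 in total.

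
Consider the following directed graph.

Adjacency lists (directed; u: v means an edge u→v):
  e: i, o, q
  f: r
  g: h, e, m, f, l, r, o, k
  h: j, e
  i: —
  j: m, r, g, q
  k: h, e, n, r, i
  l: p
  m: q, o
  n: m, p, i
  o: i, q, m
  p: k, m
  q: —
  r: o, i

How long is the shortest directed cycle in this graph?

2

For each vertex v, BFS finds the shortest path from v back to v.
The shortest such closed walk is m → o → m, length 2.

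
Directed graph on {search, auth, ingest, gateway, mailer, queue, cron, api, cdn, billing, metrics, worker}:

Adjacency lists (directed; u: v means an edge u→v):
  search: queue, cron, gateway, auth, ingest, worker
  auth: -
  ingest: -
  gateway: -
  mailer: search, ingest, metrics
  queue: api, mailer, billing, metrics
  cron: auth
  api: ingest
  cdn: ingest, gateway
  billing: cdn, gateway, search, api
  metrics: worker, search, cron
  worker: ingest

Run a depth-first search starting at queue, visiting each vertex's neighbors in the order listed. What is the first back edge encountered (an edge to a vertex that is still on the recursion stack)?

search→queue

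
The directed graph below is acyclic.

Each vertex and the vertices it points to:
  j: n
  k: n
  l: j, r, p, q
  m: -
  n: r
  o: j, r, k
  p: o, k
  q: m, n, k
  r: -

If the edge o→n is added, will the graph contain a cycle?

Adding o→n creates a cycle iff n can already reach o.
Explore from n: no path reaches o. The graph stays acyclic.

No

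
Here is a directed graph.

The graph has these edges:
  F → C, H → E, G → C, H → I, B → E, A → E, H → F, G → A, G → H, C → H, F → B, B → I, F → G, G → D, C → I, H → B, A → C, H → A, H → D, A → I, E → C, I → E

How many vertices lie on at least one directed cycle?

A vertex is on a directed cycle iff it belongs to a strongly connected component of size ≥ 2 (or has a self-loop).
The vertices on cycles are {A, B, C, E, F, G, H, I} — 8 in total.

8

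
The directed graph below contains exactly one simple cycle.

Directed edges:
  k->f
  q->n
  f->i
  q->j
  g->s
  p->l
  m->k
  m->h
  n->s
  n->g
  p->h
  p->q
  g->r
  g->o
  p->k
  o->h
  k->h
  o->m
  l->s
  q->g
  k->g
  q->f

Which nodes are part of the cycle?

DFS with gray/black marking from k:
k gray
  h gray
  h black
  f gray
    i gray
    i black
  f black
  g gray
    s gray
    s black
    o gray
      o→h: h black — skip
      m gray
        m→k: k is gray → back edge
Back edge closes the cycle k → g → o → m → k; its vertices are {g, k, m, o}.

g, k, m, o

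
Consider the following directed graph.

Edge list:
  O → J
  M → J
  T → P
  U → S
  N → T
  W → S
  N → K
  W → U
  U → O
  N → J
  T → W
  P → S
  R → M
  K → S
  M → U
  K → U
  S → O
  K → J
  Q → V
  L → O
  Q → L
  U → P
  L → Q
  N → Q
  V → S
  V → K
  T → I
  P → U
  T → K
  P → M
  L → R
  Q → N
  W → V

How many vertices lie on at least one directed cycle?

6

A vertex is on a directed cycle iff it belongs to a strongly connected component of size ≥ 2 (or has a self-loop).
The vertices on cycles are {L, M, N, P, Q, U} — 6 in total.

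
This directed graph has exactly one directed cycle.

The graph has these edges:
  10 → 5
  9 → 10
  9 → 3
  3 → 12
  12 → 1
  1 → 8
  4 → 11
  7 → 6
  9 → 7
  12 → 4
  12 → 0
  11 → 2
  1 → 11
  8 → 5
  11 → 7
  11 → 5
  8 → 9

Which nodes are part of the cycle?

DFS with gray/black marking from 12:
12 gray
  1 gray
    8 gray
      5 gray
      5 black
      9 gray
        3 gray
          3→12: 12 is gray → back edge
Back edge closes the cycle 12 → 1 → 8 → 9 → 3 → 12; its vertices are {1, 3, 8, 9, 12}.

1, 3, 8, 9, 12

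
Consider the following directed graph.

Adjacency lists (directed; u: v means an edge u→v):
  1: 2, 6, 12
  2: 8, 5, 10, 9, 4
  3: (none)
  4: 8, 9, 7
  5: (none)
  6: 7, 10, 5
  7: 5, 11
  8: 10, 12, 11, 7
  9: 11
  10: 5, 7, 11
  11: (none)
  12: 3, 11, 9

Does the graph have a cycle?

DFS with white/gray/black marking, starting from 10:
10 gray
  5 gray
  5 black
  7 gray
    7→5: 5 black — skip
    11 gray
    11 black
  7 black
  10→11: 11 black — skip
10 black
1 gray
  2 gray
    8 gray
      8→10: 10 black — skip
      12 gray
        3 gray
        3 black
        12→11: 11 black — skip
        9 gray
          9→11: 11 black — skip
        9 black
      12 black
      8→11: 11 black — skip
      8→7: 7 black — skip
    8 black
    2→5: 5 black — skip
    2→10: 10 black — skip
    2→9: 9 black — skip
    4 gray
      4→8: 8 black — skip
      4→9: 9 black — skip
      4→7: 7 black — skip
    4 black
  2 black
  6 gray
    6→7: 7 black — skip
    6→10: 10 black — skip
    6→5: 5 black — skip
  6 black
  1→12: 12 black — skip
1 black
Every edge goes to a white or black vertex — no back edge, so the graph is acyclic.

No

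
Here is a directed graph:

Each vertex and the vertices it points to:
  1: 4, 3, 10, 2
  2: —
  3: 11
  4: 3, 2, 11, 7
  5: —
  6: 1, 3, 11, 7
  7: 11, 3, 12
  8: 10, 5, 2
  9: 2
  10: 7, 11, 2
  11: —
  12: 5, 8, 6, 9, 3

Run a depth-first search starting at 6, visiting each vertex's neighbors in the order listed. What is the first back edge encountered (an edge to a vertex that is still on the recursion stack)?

10→7

DFS from 6 (visiting each vertex's neighbors in the order listed); mark gray on enter, black on exit:
6 gray
  1 gray
    4 gray
      3 gray
        11 gray
        11 black
      3 black
      2 gray
      2 black
      4→11: 11 black — skip
      7 gray
        7→11: 11 black — skip
        7→3: 3 black — skip
        12 gray
          5 gray
          5 black
          8 gray
            10 gray
              10→7: 7 is gray → back edge
First back edge: 10 → 7.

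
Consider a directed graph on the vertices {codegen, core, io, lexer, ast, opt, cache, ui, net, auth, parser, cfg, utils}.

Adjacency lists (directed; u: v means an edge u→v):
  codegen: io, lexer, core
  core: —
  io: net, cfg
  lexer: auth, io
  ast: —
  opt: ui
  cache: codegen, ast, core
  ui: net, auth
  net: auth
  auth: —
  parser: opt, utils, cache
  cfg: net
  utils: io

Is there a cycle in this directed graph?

DFS with white/gray/black marking, starting from core:
core gray
core black
codegen gray
  io gray
    net gray
      auth gray
      auth black
    net black
    cfg gray
      cfg→net: net black — skip
    cfg black
  io black
  lexer gray
    lexer→auth: auth black — skip
    lexer→io: io black — skip
  lexer black
  codegen→core: core black — skip
codegen black
ast gray
ast black
opt gray
  ui gray
    ui→net: net black — skip
    ui→auth: auth black — skip
  ui black
opt black
cache gray
  cache→codegen: codegen black — skip
  cache→ast: ast black — skip
  cache→core: core black — skip
cache black
parser gray
  parser→opt: opt black — skip
  utils gray
    utils→io: io black — skip
  utils black
  parser→cache: cache black — skip
parser black
Every edge goes to a white or black vertex — no back edge, so the graph is acyclic.

No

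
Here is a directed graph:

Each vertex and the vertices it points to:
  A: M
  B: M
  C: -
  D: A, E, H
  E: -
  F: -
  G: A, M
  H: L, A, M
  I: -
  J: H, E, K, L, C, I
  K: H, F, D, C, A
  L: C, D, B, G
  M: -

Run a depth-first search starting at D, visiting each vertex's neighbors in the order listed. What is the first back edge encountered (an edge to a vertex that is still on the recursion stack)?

L→D

DFS from D (visiting each vertex's neighbors in the order listed); mark gray on enter, black on exit:
D gray
  A gray
    M gray
    M black
  A black
  E gray
  E black
  H gray
    L gray
      C gray
      C black
      L→D: D is gray → back edge
First back edge: L → D.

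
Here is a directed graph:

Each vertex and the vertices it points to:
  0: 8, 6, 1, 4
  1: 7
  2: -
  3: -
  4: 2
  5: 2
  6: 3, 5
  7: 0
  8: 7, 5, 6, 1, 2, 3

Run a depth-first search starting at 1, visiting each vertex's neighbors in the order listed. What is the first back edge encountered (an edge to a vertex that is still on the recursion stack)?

8→7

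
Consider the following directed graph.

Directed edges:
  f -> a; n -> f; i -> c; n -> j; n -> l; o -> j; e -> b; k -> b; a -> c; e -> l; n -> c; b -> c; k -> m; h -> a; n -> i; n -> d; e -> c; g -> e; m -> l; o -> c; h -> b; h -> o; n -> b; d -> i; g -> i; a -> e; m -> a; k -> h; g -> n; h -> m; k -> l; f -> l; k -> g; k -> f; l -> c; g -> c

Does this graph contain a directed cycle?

No

DFS with white/gray/black marking, starting from j:
j gray
j black
a gray
  e gray
    b gray
      c gray
      c black
    b black
    e→c: c black — skip
    l gray
      l→c: c black — skip
    l black
  e black
  a→c: c black — skip
a black
d gray
  i gray
    i→c: c black — skip
  i black
d black
f gray
  f→a: a black — skip
  f→l: l black — skip
f black
g gray
  g→e: e black — skip
  g→i: i black — skip
  n gray
    n→f: f black — skip
    n→d: d black — skip
    n→c: c black — skip
    n→j: j black — skip
    n→l: l black — skip
    n→i: i black — skip
    n→b: b black — skip
  n black
  g→c: c black — skip
g black
h gray
  h→a: a black — skip
  o gray
    o→j: j black — skip
    o→c: c black — skip
  o black
  m gray
    m→a: a black — skip
    m→l: l black — skip
  m black
  h→b: b black — skip
h black
k gray
  k→f: f black — skip
  k→b: b black — skip
  k→h: h black — skip
  k→g: g black — skip
  k→m: m black — skip
  k→l: l black — skip
k black
Every edge goes to a white or black vertex — no back edge, so the graph is acyclic.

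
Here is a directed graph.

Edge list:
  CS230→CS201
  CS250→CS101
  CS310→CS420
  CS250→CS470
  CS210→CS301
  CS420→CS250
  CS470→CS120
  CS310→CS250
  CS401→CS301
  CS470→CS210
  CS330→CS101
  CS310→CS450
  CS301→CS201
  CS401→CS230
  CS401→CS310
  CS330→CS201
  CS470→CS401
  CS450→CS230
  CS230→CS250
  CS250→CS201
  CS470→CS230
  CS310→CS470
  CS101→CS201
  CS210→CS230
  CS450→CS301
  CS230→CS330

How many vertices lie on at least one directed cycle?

8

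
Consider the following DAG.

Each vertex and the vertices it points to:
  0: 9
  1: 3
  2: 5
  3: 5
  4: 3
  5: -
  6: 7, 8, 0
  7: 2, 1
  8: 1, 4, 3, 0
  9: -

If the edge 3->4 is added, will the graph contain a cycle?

Yes

Adding 3→4 creates a cycle iff 4 can already reach 3.
Path from 4: 4 → 3.
So 4 → … → 3 → 4 is a cycle.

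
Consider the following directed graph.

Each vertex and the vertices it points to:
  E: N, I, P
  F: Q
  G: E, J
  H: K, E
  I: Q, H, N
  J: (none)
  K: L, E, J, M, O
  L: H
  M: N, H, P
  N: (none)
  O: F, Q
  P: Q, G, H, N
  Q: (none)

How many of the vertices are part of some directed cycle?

8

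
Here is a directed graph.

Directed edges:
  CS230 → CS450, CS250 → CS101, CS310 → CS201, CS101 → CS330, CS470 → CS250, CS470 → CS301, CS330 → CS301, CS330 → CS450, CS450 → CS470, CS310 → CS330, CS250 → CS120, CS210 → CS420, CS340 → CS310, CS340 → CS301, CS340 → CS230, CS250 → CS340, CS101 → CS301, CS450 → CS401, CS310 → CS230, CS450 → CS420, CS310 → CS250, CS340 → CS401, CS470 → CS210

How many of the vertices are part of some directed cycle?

8

A vertex is on a directed cycle iff it belongs to a strongly connected component of size ≥ 2 (or has a self-loop).
The vertices on cycles are {CS101, CS230, CS250, CS310, CS330, CS340, CS450, CS470} — 8 in total.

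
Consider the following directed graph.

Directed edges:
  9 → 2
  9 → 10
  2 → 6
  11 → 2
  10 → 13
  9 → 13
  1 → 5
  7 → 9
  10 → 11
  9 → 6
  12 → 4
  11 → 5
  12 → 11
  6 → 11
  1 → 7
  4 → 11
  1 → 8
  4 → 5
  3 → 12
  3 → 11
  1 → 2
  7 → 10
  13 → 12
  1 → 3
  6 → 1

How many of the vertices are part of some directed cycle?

A vertex is on a directed cycle iff it belongs to a strongly connected component of size ≥ 2 (or has a self-loop).
The vertices on cycles are {1, 2, 3, 4, 6, 7, 9, 10, 11, 12, 13} — 11 in total.

11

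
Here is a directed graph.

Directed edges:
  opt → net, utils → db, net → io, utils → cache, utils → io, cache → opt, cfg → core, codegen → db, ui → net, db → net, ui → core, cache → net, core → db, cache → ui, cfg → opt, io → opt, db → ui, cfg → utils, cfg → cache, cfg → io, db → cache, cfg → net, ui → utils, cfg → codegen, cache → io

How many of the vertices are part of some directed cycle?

A vertex is on a directed cycle iff it belongs to a strongly connected component of size ≥ 2 (or has a self-loop).
The vertices on cycles are {db, io, ui, net, opt, core, cache, utils} — 8 in total.

8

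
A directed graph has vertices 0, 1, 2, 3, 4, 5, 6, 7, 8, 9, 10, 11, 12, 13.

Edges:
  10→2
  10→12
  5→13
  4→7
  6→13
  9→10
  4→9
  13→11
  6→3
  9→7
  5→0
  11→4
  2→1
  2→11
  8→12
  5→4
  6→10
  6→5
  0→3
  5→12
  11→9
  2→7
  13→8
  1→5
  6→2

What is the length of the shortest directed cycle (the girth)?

For each vertex v, BFS finds the shortest path from v back to v.
The shortest such closed walk is 10 → 2 → 11 → 9 → 10, length 4.

4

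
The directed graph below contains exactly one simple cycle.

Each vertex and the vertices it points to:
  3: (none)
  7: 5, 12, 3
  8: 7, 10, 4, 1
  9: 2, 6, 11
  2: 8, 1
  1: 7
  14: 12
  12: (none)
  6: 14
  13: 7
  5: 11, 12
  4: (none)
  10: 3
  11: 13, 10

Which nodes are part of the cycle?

5, 7, 11, 13

DFS with gray/black marking from 11:
11 gray
  13 gray
    7 gray
      5 gray
        5→11: 11 is gray → back edge
Back edge closes the cycle 11 → 13 → 7 → 5 → 11; its vertices are {5, 7, 11, 13}.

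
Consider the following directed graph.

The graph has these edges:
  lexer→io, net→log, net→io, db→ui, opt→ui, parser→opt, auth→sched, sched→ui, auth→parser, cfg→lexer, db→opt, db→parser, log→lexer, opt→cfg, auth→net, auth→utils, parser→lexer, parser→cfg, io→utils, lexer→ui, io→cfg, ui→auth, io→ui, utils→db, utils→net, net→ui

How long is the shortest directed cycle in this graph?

3

For each vertex v, BFS finds the shortest path from v back to v.
The shortest such closed walk is auth → sched → ui → auth, length 3.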